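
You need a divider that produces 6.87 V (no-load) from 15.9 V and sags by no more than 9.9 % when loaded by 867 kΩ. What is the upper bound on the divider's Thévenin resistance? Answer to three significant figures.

Loading drop = R_th/(R_th + R_L) ≤ 0.0990, so R_th ≤ R_L · ε/(1−ε) = 867 kΩ × 0.0990/0.9010 = 95.3 kΩ.

R_th ≤ 95.3 kΩ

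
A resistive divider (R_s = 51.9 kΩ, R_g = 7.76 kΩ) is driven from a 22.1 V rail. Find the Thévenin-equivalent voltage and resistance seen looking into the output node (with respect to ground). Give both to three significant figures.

V_th is the open-circuit tap voltage: 22.1 × 7.76/(51.9 + 7.76) = 2.87 V.
With the supply zeroed, R_s and R_g appear in parallel from the tap: R_th = R_s‖R_g = (51.9 × 7.76)/59.66 = 6.75 kΩ.

V_th = 2.87 V, R_th = 6.75 kΩ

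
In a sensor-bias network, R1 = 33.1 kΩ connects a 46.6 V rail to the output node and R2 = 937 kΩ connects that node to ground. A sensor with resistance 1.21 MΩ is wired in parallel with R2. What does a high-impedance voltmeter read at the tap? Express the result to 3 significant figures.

V_out ≈ 43.9 V

The load sits in parallel with R2: R2‖R_L = (937 × 1210) / (937 + 1210) = 528.1 kΩ.
V_out = 46.6 × 528.1 / (33.1 + 528.1) = 46.6 × 528.1/561.2 = 43.9 V.
(Unloaded it would have been 45.0 V.)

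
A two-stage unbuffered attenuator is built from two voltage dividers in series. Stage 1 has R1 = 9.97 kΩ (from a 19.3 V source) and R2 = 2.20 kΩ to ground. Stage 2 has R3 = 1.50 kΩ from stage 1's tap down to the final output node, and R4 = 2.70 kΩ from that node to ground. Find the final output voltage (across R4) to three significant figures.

V_out ≈ 1.57 V

Stage 2 presents R3+R4 = 4.200 kΩ as a load on stage 1's tap.
Stage 1's lower leg becomes R2‖(R3+R4) = 1.444 kΩ, so V_mid = 19.3 × 1.444/11.41 = 2.441 V.
Stage 2 is itself unloaded: V_out = V_mid × R4/(R3+R4) = 2.441 × 2.70/4.200 = 1.57 V.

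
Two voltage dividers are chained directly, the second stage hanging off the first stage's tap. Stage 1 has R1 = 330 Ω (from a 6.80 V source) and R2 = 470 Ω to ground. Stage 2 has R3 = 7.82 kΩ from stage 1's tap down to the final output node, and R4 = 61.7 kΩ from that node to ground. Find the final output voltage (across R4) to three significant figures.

V_out ≈ 3.54 V

Stage 2 presents R3+R4 = 69520 Ω as a load on stage 1's tap.
Stage 1's lower leg becomes R2‖(R3+R4) = 466.8 Ω, so V_mid = 6.80 × 466.8/796.8 = 3.984 V.
Stage 2 is itself unloaded: V_out = V_mid × R4/(R3+R4) = 3.984 × 61700/69520 = 3.54 V.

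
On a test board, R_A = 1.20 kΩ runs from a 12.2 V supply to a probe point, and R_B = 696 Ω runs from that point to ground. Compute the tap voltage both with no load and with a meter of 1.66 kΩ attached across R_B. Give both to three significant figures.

Unloaded: 4.48 V; loaded: 3.54 V

Open-circuit: V = 12.2 × 696/(1200 + 696) = 4.48 V.
With the load, R_B becomes R_B‖R_L = 490.4 Ω, so V = 12.2 × 490.4/1690 = 3.54 V.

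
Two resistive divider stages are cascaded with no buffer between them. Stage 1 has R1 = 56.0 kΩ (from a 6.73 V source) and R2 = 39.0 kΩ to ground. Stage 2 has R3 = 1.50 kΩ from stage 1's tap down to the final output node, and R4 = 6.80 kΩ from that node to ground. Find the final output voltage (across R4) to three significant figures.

Stage 2 presents R3+R4 = 8.300 kΩ as a load on stage 1's tap.
Stage 1's lower leg becomes R2‖(R3+R4) = 6.844 kΩ, so V_mid = 6.73 × 6.844/62.84 = 0.7329 V.
Stage 2 is itself unloaded: V_out = V_mid × R4/(R3+R4) = 0.7329 × 6.80/8.300 = 0.600 V.

V_out ≈ 0.600 V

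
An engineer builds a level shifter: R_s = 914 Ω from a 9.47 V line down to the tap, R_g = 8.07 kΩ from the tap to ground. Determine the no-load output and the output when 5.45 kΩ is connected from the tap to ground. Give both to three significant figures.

Unloaded: 8.51 V; loaded: 7.39 V

Open-circuit: V = 9.47 × 8070/(914 + 8070) = 8.51 V.
With the load, R_g becomes R_g‖R_L = 3253 Ω, so V = 9.47 × 3253/4167 = 7.39 V.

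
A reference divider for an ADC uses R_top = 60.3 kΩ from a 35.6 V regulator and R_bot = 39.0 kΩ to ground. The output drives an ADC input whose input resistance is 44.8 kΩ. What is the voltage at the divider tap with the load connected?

The load sits in parallel with R_bot: R_bot‖R_L = (39.0 × 44.8) / (39.0 + 44.8) = 20.85 kΩ.
V_out = 35.6 × 20.85 / (60.3 + 20.85) = 35.6 × 20.85/81.15 = 9.15 V.

V_out ≈ 9.15 V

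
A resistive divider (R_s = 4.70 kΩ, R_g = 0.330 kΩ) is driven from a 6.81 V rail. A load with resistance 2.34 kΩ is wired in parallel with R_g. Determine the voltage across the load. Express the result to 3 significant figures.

V_out ≈ 0.395 V

The load sits in parallel with R_g: R_g‖R_L = (330 × 2340) / (330 + 2340) = 289.2 Ω.
V_out = 6.81 × 289.2 / (4700 + 289.2) = 6.81 × 289.2/4989 = 0.395 V.
(Unloaded it would have been 0.447 V.)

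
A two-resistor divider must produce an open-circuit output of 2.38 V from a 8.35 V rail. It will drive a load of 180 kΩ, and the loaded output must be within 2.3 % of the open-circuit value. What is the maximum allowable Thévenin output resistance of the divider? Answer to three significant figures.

R_th ≤ 4.24 kΩ

Loading drop = R_th/(R_th + R_L) ≤ 0.0230, so R_th ≤ R_L · ε/(1−ε) = 180 kΩ × 0.0230/0.9770 = 4.24 kΩ.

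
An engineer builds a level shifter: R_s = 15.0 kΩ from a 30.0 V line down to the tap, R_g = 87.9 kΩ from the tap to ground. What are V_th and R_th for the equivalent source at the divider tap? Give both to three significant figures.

V_th = 25.6 V, R_th = 12.8 kΩ

V_th is the open-circuit tap voltage: 30.0 × 87.9/(15.0 + 87.9) = 25.6 V.
With the supply zeroed, R_s and R_g appear in parallel from the tap: R_th = R_s‖R_g = (15.0 × 87.9)/102.9 = 12.8 kΩ.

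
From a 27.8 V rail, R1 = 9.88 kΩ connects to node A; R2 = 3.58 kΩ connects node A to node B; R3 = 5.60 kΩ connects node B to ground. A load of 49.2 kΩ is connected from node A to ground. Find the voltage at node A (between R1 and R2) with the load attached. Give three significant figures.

V ≈ 12.2 V

Below node A the series string R2+R3 = 9.180 kΩ sits in parallel with the 49.2 kΩ load: 7.736 kΩ.
V_A = 27.8 × 7.736/(9.88 + 7.736) = 12.2 V.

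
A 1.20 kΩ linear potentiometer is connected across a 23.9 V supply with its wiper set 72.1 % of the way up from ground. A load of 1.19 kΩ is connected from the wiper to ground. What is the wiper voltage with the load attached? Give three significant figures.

The wiper splits the pot into (1−α)R = 334.8 Ω above and αR = 865.2 Ω below.
Lower section ‖ load = 501.0 Ω.
V_wiper = 23.9 × 501.0/(334.8 + 501.0) = 14.3 V.

V ≈ 14.3 V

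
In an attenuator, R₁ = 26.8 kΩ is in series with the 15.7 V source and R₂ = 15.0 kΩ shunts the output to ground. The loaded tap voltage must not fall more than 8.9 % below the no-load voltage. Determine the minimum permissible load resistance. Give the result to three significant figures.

Output resistance R_th = R₁‖R₂ = (26.8 × 15.0)/41.80 = 9.617 kΩ.
The fractional drop is R_th/(R_th + R_L); requiring this ≤ 0.0890 gives R_L ≥ R_th(1/0.0890 − 1) = 9.617 × 10.24 = 98.4 kΩ.

R_L(min) ≈ 98.4 kΩ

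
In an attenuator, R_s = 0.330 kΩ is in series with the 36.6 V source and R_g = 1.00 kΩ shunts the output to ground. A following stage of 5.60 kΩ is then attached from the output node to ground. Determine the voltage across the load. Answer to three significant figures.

V_out ≈ 26.4 V

The load sits in parallel with R_g: R_g‖R_L = (1000 × 5600) / (1000 + 5600) = 848.5 Ω.
V_out = 36.6 × 848.5 / (330 + 848.5) = 36.6 × 848.5/1178 = 26.4 V.
(Unloaded it would have been 27.5 V.)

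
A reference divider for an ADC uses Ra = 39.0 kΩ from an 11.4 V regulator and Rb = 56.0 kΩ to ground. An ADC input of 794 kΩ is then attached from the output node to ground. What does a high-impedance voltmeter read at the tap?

V_out ≈ 6.53 V

The load sits in parallel with Rb: Rb‖R_L = (56.0 × 794) / (56.0 + 794) = 52.31 kΩ.
V_out = 11.4 × 52.31 / (39.0 + 52.31) = 11.4 × 52.31/91.31 = 6.53 V.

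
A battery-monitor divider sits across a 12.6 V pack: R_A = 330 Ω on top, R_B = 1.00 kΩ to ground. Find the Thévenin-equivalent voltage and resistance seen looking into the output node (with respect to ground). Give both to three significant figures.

V_th = 9.47 V, R_th = 248 Ω

V_th is the open-circuit tap voltage: 12.6 × 1000/(330 + 1000) = 9.47 V.
With the supply zeroed, R_A and R_B appear in parallel from the tap: R_th = R_A‖R_B = (330 × 1000)/1330 = 248 Ω.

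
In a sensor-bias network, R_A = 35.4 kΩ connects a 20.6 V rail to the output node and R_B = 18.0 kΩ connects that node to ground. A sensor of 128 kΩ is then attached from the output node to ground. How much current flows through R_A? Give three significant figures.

I ≈ 0.402 mA

R_B‖R_L = 15.78 kΩ, so the source sees R_A + R_B‖R_L = 51.18 kΩ.
I = 20.6 V / 51.18 kΩ = 0.402 mA.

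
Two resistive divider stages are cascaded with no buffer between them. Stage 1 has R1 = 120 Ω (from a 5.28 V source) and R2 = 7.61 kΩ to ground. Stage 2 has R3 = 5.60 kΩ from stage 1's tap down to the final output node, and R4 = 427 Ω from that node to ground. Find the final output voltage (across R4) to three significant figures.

Stage 2 presents R3+R4 = 6027 Ω as a load on stage 1's tap.
Stage 1's lower leg becomes R2‖(R3+R4) = 3363 Ω, so V_mid = 5.28 × 3363/3483 = 5.098 V.
Stage 2 is itself unloaded: V_out = V_mid × R4/(R3+R4) = 5.098 × 427/6027 = 0.361 V.

V_out ≈ 0.361 V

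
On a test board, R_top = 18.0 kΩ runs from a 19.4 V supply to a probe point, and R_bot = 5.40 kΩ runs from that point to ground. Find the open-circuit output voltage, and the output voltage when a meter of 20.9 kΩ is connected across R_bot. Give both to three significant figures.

Open-circuit: V = 19.4 × 5.40/(18.0 + 5.40) = 4.48 V.
With the load, R_bot becomes R_bot‖R_L = 4.291 kΩ, so V = 19.4 × 4.291/22.29 = 3.73 V.

Unloaded: 4.48 V; loaded: 3.73 V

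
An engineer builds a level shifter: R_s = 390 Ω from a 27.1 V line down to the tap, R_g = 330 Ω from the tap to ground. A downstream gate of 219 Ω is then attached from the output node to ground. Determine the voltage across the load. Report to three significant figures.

The load sits in parallel with R_g: R_g‖R_L = (330 × 219) / (330 + 219) = 131.6 Ω.
V_out = 27.1 × 131.6 / (390 + 131.6) = 27.1 × 131.6/521.6 = 6.84 V.
(Unloaded it would have been 12.4 V.)

V_out ≈ 6.84 V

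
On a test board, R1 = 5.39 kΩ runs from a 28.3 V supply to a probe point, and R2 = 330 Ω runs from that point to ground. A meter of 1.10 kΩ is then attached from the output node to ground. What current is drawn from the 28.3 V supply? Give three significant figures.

I ≈ 5.01 mA

R2‖R_L = 253.8 Ω, so the source sees R1 + R2‖R_L = 5644 Ω.
I = 28.3 V / 5644 Ω = 5.01 mA.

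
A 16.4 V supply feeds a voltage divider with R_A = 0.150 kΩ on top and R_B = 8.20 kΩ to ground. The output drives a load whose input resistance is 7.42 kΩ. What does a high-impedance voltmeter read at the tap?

V_out ≈ 15.8 V

The load sits in parallel with R_B: R_B‖R_L = (8200 × 7420) / (8200 + 7420) = 3895 Ω.
V_out = 16.4 × 3895 / (150 + 3895) = 16.4 × 3895/4045 = 15.8 V.
(Unloaded it would have been 16.1 V.)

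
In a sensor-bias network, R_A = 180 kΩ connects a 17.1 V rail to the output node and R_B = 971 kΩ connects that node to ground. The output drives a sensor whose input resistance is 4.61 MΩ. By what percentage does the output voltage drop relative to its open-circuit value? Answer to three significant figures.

3.19 %

The divider's output (Thévenin) resistance is R_A‖R_B = 151.9 kΩ.
Fractional drop under load = R_th/(R_th + R_L) = 151.9 / (151.9 + 4610) = 0.03189.
So the output falls by 3.19 %.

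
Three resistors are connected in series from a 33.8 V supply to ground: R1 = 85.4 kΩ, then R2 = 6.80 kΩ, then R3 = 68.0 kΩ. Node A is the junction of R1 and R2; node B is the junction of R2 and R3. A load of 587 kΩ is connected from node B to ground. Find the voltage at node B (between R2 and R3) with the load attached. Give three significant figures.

At node B, R3 is in parallel with the load: R3‖R_L = 60.94 kΩ.
Below node A the resistance is R2 + (R3‖R_L) = 67.74 kΩ, so V_A = 33.8 × 67.74/153.1 = 14.95 V.
Then V_B = V_A × (R3‖R_L)/(R2 + R3‖R_L) = 14.95 × 60.94/67.74 = 13.5 V.

V ≈ 13.5 V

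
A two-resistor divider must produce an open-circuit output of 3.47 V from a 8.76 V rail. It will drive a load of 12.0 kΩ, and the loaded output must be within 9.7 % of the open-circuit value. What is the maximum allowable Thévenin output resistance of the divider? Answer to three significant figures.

Loading drop = R_th/(R_th + R_L) ≤ 0.0970, so R_th ≤ R_L · ε/(1−ε) = 12.0 kΩ × 0.0970/0.9030 = 1.29 kΩ.

R_th ≤ 1.29 kΩ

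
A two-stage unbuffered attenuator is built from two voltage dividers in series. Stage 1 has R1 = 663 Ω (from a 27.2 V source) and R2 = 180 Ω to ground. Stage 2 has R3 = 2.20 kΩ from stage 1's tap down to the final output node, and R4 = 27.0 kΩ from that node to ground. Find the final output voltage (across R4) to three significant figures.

Stage 2 presents R3+R4 = 29200 Ω as a load on stage 1's tap.
Stage 1's lower leg becomes R2‖(R3+R4) = 178.9 Ω, so V_mid = 27.2 × 178.9/841.9 = 5.780 V.
Stage 2 is itself unloaded: V_out = V_mid × R4/(R3+R4) = 5.780 × 27000/29200 = 5.34 V.

V_out ≈ 5.34 V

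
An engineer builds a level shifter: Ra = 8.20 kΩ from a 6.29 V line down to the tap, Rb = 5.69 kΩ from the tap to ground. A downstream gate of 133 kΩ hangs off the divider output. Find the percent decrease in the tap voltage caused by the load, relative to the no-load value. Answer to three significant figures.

The divider's output (Thévenin) resistance is Ra‖Rb = 3.359 kΩ.
Fractional drop under load = R_th/(R_th + R_L) = 3.359 / (3.359 + 133) = 0.02463.
So the output falls by 2.46 %.

2.46 %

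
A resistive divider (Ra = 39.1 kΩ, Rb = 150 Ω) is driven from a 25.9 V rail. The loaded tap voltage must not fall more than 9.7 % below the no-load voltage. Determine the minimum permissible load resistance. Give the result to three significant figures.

Output resistance R_th = Ra‖Rb = (39100 × 150)/39250 = 149.4 Ω.
The fractional drop is R_th/(R_th + R_L); requiring this ≤ 0.0970 gives R_L ≥ R_th(1/0.0970 − 1) = 149.4 × 9.309 = 1.39 kΩ.

R_L(min) ≈ 1.39 kΩ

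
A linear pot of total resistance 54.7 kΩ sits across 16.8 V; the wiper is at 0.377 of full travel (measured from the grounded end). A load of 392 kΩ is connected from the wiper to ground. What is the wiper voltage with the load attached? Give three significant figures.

V ≈ 6.13 V

The wiper splits the pot into (1−α)R = 34.08 kΩ above and αR = 20.62 kΩ below.
Lower section ‖ load = 19.59 kΩ.
V_wiper = 16.8 × 19.59/(34.08 + 19.59) = 6.13 V.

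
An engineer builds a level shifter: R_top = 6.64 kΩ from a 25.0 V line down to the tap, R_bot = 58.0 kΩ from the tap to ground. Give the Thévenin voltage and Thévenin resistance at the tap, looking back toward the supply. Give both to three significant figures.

V_th is the open-circuit tap voltage: 25.0 × 58.0/(6.64 + 58.0) = 22.4 V.
With the supply zeroed, R_top and R_bot appear in parallel from the tap: R_th = R_top‖R_bot = (6.64 × 58.0)/64.64 = 5.96 kΩ.

V_th = 22.4 V, R_th = 5.96 kΩ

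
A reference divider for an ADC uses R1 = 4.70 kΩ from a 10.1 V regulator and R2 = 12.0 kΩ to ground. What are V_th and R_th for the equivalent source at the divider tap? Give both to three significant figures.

V_th = 7.26 V, R_th = 3.38 kΩ

V_th is the open-circuit tap voltage: 10.1 × 12.0/(4.70 + 12.0) = 7.26 V.
With the supply zeroed, R1 and R2 appear in parallel from the tap: R_th = R1‖R2 = (4.70 × 12.0)/16.70 = 3.38 kΩ.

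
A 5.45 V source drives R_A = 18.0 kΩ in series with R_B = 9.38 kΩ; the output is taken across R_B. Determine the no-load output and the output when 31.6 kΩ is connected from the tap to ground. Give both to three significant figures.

Unloaded: 1.87 V; loaded: 1.56 V

Open-circuit: V = 5.45 × 9.38/(18.0 + 9.38) = 1.87 V.
With the load, R_B becomes R_B‖R_L = 7.233 kΩ, so V = 5.45 × 7.233/25.23 = 1.56 V.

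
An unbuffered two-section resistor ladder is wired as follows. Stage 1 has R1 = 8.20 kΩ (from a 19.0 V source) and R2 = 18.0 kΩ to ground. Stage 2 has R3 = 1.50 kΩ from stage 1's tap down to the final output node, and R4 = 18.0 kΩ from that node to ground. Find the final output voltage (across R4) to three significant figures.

Stage 2 presents R3+R4 = 19.50 kΩ as a load on stage 1's tap.
Stage 1's lower leg becomes R2‖(R3+R4) = 9.360 kΩ, so V_mid = 19.0 × 9.360/17.56 = 10.13 V.
Stage 2 is itself unloaded: V_out = V_mid × R4/(R3+R4) = 10.13 × 18.0/19.50 = 9.35 V.

V_out ≈ 9.35 V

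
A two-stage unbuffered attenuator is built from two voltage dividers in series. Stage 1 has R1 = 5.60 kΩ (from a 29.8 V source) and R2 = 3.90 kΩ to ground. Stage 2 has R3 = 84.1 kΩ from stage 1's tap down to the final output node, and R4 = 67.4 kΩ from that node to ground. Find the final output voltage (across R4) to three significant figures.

V_out ≈ 5.36 V

Stage 2 presents R3+R4 = 151.5 kΩ as a load on stage 1's tap.
Stage 1's lower leg becomes R2‖(R3+R4) = 3.802 kΩ, so V_mid = 29.8 × 3.802/9.402 = 12.05 V.
Stage 2 is itself unloaded: V_out = V_mid × R4/(R3+R4) = 12.05 × 67.4/151.5 = 5.36 V.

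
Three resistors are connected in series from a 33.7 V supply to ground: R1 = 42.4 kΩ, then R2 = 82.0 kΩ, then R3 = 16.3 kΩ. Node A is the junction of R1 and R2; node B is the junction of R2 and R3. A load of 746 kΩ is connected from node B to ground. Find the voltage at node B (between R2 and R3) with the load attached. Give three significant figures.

At node B, R3 is in parallel with the load: R3‖R_L = 15.95 kΩ.
Below node A the resistance is R2 + (R3‖R_L) = 97.95 kΩ, so V_A = 33.7 × 97.95/140.4 = 23.52 V.
Then V_B = V_A × (R3‖R_L)/(R2 + R3‖R_L) = 23.52 × 15.95/97.95 = 3.83 V.

V ≈ 3.83 V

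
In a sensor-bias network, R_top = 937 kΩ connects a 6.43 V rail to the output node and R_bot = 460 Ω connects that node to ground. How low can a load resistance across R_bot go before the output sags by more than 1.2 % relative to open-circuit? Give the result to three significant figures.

R_L(min) ≈ 37.9 kΩ

Output resistance R_th = R_top‖R_bot = (937000 × 460)/937500 = 459.8 Ω.
The fractional drop is R_th/(R_th + R_L); requiring this ≤ 0.0120 gives R_L ≥ R_th(1/0.0120 − 1) = 459.8 × 82.33 = 37.9 kΩ.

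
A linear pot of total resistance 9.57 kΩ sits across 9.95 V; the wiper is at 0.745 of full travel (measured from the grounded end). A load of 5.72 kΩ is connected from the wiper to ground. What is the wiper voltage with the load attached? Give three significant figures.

The wiper splits the pot into (1−α)R = 2.440 kΩ above and αR = 7.130 kΩ below.
Lower section ‖ load = 3.174 kΩ.
V_wiper = 9.95 × 3.174/(2.440 + 3.174) = 5.62 V.

V ≈ 5.62 V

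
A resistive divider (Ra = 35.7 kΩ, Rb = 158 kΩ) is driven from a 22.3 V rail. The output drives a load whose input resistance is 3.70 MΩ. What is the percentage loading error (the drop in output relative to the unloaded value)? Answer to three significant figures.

The divider's output (Thévenin) resistance is Ra‖Rb = 29.12 kΩ.
Fractional drop under load = R_th/(R_th + R_L) = 29.12 / (29.12 + 3700) = 0.007809.
So the output falls by 0.781 %.

0.781 %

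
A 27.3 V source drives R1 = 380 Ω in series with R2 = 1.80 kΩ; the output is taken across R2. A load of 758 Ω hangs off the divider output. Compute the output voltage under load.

V_out ≈ 15.9 V

The load sits in parallel with R2: R2‖R_L = (1800 × 758) / (1800 + 758) = 533.4 Ω.
V_out = 27.3 × 533.4 / (380 + 533.4) = 27.3 × 533.4/913.4 = 15.9 V.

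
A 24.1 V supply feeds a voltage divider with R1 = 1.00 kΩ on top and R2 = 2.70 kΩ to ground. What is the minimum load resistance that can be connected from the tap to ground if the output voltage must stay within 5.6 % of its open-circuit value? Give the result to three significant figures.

Output resistance R_th = R1‖R2 = (1000 × 2700)/3700 = 729.7 Ω.
The fractional drop is R_th/(R_th + R_L); requiring this ≤ 0.0560 gives R_L ≥ R_th(1/0.0560 − 1) = 729.7 × 16.86 = 12.3 kΩ.

R_L(min) ≈ 12.3 kΩ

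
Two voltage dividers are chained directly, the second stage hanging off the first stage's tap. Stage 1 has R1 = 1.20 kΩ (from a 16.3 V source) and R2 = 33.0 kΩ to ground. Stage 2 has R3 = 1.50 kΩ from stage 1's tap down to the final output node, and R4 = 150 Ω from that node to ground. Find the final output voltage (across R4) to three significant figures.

V_out ≈ 0.840 V

Stage 2 presents R3+R4 = 1650 Ω as a load on stage 1's tap.
Stage 1's lower leg becomes R2‖(R3+R4) = 1571 Ω, so V_mid = 16.3 × 1571/2771 = 9.242 V.
Stage 2 is itself unloaded: V_out = V_mid × R4/(R3+R4) = 9.242 × 150/1650 = 0.840 V.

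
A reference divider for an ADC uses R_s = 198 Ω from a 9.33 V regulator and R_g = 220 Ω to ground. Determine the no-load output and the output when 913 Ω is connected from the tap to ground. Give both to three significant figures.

Unloaded: 4.91 V; loaded: 4.41 V

Open-circuit: V = 9.33 × 220/(198 + 220) = 4.91 V.
With the load, R_g becomes R_g‖R_L = 177.3 Ω, so V = 9.33 × 177.3/375.3 = 4.41 V.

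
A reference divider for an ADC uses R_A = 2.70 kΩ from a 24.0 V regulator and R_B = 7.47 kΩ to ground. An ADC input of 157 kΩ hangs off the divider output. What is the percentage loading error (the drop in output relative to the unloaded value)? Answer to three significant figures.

1.25 %

The divider's output (Thévenin) resistance is R_A‖R_B = 1.983 kΩ.
Fractional drop under load = R_th/(R_th + R_L) = 1.983 / (1.983 + 157) = 0.01247.
So the output falls by 1.25 %.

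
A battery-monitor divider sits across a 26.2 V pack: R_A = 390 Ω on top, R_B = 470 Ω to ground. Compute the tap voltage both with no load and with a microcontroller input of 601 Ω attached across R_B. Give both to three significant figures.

Unloaded: 14.3 V; loaded: 10.6 V

Open-circuit: V = 26.2 × 470/(390 + 470) = 14.3 V.
With the load, R_B becomes R_B‖R_L = 263.7 Ω, so V = 26.2 × 263.7/653.7 = 10.6 V.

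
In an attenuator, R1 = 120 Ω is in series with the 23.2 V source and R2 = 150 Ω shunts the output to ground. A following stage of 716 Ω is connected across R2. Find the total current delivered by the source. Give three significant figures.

R2‖R_L = 124.0 Ω, so the source sees R1 + R2‖R_L = 244.0 Ω.
I = 23.2 V / 244.0 Ω = 95.1 mA.

I ≈ 95.1 mA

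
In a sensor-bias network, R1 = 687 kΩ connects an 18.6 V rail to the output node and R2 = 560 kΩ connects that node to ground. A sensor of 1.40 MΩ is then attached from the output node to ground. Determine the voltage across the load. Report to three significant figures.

The load sits in parallel with R2: R2‖R_L = (560 × 1400) / (560 + 1400) = 400.0 kΩ.
V_out = 18.6 × 400.0 / (687 + 400.0) = 18.6 × 400.0/1087 = 6.84 V.
(Unloaded it would have been 8.35 V.)

V_out ≈ 6.84 V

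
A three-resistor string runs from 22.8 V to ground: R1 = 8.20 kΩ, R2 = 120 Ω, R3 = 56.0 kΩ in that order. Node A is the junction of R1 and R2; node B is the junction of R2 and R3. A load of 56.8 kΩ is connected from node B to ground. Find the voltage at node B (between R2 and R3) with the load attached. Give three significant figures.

At node B, R3 is in parallel with the load: R3‖R_L = 28200 Ω.
Below node A the resistance is R2 + (R3‖R_L) = 28320 Ω, so V_A = 22.8 × 28320/36520 = 17.68 V.
Then V_B = V_A × (R3‖R_L)/(R2 + R3‖R_L) = 17.68 × 28200/28320 = 17.6 V.

V ≈ 17.6 V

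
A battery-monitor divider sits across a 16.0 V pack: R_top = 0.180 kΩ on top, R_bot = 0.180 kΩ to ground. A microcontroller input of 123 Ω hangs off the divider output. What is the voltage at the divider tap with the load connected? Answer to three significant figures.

The load sits in parallel with R_bot: R_bot‖R_L = (180 × 123) / (180 + 123) = 73.07 Ω.
V_out = 16.0 × 73.07 / (180 + 73.07) = 16.0 × 73.07/253.1 = 4.62 V.

V_out ≈ 4.62 V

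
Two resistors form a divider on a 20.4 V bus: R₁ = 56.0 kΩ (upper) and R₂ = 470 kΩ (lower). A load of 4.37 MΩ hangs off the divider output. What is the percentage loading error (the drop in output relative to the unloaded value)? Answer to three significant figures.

The divider's output (Thévenin) resistance is R₁‖R₂ = 50.04 kΩ.
Fractional drop under load = R_th/(R_th + R_L) = 50.04 / (50.04 + 4370) = 0.01132.
So the output falls by 1.13 %.

1.13 %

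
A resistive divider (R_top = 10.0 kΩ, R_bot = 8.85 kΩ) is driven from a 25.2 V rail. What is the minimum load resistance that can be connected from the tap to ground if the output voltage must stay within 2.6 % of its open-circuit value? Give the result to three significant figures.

Output resistance R_th = R_top‖R_bot = (10.0 × 8.85)/18.85 = 4.695 kΩ.
The fractional drop is R_th/(R_th + R_L); requiring this ≤ 0.0260 gives R_L ≥ R_th(1/0.0260 − 1) = 4.695 × 37.46 = 176 kΩ.

R_L(min) ≈ 176 kΩ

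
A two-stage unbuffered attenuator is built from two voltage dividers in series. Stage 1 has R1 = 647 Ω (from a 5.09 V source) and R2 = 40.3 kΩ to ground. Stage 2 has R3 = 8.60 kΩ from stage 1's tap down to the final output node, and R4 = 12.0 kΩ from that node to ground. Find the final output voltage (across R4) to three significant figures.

V_out ≈ 2.83 V

Stage 2 presents R3+R4 = 20600 Ω as a load on stage 1's tap.
Stage 1's lower leg becomes R2‖(R3+R4) = 13630 Ω, so V_mid = 5.09 × 13630/14280 = 4.859 V.
Stage 2 is itself unloaded: V_out = V_mid × R4/(R3+R4) = 4.859 × 12000/20600 = 2.83 V.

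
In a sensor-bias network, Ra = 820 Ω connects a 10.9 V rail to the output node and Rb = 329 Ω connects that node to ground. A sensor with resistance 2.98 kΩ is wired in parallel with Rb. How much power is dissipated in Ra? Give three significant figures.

Total resistance from the source is Ra + (Rb‖R_L) = 1116 Ω, so I = 10.9/1116 Ω = 9.764 mA.
P = I²·Ra = (9.764 mA)² × 820 Ω = 78.2 mW.

P ≈ 78.2 mW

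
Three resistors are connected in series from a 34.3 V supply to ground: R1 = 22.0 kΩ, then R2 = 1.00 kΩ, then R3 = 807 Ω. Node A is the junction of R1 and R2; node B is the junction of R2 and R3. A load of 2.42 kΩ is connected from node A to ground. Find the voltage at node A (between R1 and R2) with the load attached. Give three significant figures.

Below node A the series string R2+R3 = 1807 Ω sits in parallel with the 2420 Ω load: 1035 Ω.
V_A = 34.3 × 1035/(22000 + 1035) = 1.54 V.

V ≈ 1.54 V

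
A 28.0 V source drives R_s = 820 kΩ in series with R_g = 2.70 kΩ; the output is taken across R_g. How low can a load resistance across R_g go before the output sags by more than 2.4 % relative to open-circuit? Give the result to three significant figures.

R_L(min) ≈ 109 kΩ

Output resistance R_th = R_s‖R_g = (820 × 2.70)/822.7 = 2.691 kΩ.
The fractional drop is R_th/(R_th + R_L); requiring this ≤ 0.0240 gives R_L ≥ R_th(1/0.0240 − 1) = 2.691 × 40.67 = 109 kΩ.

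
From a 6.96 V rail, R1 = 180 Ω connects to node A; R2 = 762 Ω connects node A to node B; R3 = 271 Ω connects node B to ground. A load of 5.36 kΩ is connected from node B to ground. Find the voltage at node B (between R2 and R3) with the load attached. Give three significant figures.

V ≈ 1.50 V

At node B, R3 is in parallel with the load: R3‖R_L = 258.0 Ω.
Below node A the resistance is R2 + (R3‖R_L) = 1020 Ω, so V_A = 6.96 × 1020/1200 = 5.916 V.
Then V_B = V_A × (R3‖R_L)/(R2 + R3‖R_L) = 5.916 × 258.0/1020 = 1.50 V.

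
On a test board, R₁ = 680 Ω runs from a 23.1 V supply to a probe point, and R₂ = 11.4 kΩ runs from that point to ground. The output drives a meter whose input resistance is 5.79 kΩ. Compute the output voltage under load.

The load sits in parallel with R₂: R₂‖R_L = (11400 × 5790) / (11400 + 5790) = 3840 Ω.
V_out = 23.1 × 3840 / (680 + 3840) = 23.1 × 3840/4520 = 19.6 V.
(Unloaded it would have been 21.8 V.)

V_out ≈ 19.6 V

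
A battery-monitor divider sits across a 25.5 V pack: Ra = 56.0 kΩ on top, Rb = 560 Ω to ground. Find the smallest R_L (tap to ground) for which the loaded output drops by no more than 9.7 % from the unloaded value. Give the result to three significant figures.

R_L(min) ≈ 5.16 kΩ

Output resistance R_th = Ra‖Rb = (56000 × 560)/56560 = 554.5 Ω.
The fractional drop is R_th/(R_th + R_L); requiring this ≤ 0.0970 gives R_L ≥ R_th(1/0.0970 − 1) = 554.5 × 9.309 = 5.16 kΩ.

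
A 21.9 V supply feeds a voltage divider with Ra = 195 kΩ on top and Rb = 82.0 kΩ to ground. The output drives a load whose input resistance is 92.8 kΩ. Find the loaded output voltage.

V_out ≈ 4.00 V

The load sits in parallel with Rb: Rb‖R_L = (82.0 × 92.8) / (82.0 + 92.8) = 43.53 kΩ.
V_out = 21.9 × 43.53 / (195 + 43.53) = 21.9 × 43.53/238.5 = 4.00 V.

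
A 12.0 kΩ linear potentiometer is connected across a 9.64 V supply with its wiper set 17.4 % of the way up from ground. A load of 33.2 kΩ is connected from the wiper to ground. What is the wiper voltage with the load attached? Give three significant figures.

V ≈ 1.59 V

The wiper splits the pot into (1−α)R = 9.912 kΩ above and αR = 2.088 kΩ below.
Lower section ‖ load = 1.964 kΩ.
V_wiper = 9.64 × 1.964/(9.912 + 1.964) = 1.59 V.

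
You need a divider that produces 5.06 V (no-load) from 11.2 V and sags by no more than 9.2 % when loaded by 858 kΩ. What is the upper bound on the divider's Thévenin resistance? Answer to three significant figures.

Loading drop = R_th/(R_th + R_L) ≤ 0.0920, so R_th ≤ R_L · ε/(1−ε) = 858 kΩ × 0.0920/0.9080 = 86.9 kΩ.
(Any R1, R2 with R2/(R1+R2) = 0.452 and R1‖R2 ≤ 86.9 kΩ will meet the spec.)

R_th ≤ 86.9 kΩ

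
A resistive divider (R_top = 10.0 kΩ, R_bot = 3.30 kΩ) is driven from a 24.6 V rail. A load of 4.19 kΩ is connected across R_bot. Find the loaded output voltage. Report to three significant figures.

The load sits in parallel with R_bot: R_bot‖R_L = (3.30 × 4.19) / (3.30 + 4.19) = 1.846 kΩ.
V_out = 24.6 × 1.846 / (10.0 + 1.846) = 24.6 × 1.846/11.85 = 3.83 V.

V_out ≈ 3.83 V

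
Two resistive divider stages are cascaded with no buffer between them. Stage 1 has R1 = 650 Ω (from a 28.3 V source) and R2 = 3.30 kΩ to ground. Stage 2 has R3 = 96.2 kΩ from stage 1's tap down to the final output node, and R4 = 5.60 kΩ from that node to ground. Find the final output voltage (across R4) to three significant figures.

Stage 2 presents R3+R4 = 101800 Ω as a load on stage 1's tap.
Stage 1's lower leg becomes R2‖(R3+R4) = 3196 Ω, so V_mid = 28.3 × 3196/3846 = 23.52 V.
Stage 2 is itself unloaded: V_out = V_mid × R4/(R3+R4) = 23.52 × 5600/101800 = 1.29 V.

V_out ≈ 1.29 V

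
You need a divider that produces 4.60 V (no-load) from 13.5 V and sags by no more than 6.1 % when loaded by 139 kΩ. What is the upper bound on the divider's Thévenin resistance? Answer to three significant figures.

Loading drop = R_th/(R_th + R_L) ≤ 0.0610, so R_th ≤ R_L · ε/(1−ε) = 139 kΩ × 0.0610/0.9390 = 9.03 kΩ.
(Any R1, R2 with R2/(R1+R2) = 0.341 and R1‖R2 ≤ 9.03 kΩ will meet the spec.)

R_th ≤ 9.03 kΩ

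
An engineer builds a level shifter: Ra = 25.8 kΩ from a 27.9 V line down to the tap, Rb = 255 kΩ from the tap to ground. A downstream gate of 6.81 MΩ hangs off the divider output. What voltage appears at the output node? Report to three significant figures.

The load sits in parallel with Rb: Rb‖R_L = (255 × 6810) / (255 + 6810) = 245.8 kΩ.
V_out = 27.9 × 245.8 / (25.8 + 245.8) = 27.9 × 245.8/271.6 = 25.2 V.
(Unloaded it would have been 25.3 V.)

V_out ≈ 25.2 V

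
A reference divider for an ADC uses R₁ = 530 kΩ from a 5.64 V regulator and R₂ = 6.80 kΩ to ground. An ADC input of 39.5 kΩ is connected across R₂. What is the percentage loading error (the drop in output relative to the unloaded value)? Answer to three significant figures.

The divider's output (Thévenin) resistance is R₁‖R₂ = 6.714 kΩ.
Fractional drop under load = R_th/(R_th + R_L) = 6.714 / (6.714 + 39.5) = 0.1453.
So the output falls by 14.5 %.

14.5 %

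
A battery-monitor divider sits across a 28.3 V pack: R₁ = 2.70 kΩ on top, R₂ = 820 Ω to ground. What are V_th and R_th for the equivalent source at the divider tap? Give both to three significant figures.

V_th is the open-circuit tap voltage: 28.3 × 820/(2700 + 820) = 6.59 V.
With the supply zeroed, R₁ and R₂ appear in parallel from the tap: R_th = R₁‖R₂ = (2700 × 820)/3520 = 629 Ω.

V_th = 6.59 V, R_th = 629 Ω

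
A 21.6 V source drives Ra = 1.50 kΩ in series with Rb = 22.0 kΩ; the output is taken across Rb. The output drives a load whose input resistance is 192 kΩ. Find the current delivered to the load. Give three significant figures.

Rb‖R_L = 19.74 kΩ; V_out = 21.6 × 19.74/21.24 = 20.07 V.
I_L = V_out / R_L = 20.07 / 192 kΩ = 0.105 mA.

I_L ≈ 0.105 mA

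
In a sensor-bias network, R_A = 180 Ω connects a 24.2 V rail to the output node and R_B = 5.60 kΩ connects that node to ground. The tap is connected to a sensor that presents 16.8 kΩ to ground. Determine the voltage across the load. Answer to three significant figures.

V_out ≈ 23.2 V

The load sits in parallel with R_B: R_B‖R_L = (5600 × 16800) / (5600 + 16800) = 4200 Ω.
V_out = 24.2 × 4200 / (180 + 4200) = 24.2 × 4200/4380 = 23.2 V.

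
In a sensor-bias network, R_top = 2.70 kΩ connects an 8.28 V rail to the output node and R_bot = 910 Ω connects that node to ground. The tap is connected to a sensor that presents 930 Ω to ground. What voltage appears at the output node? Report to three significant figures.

V_out ≈ 1.21 V

The load sits in parallel with R_bot: R_bot‖R_L = (910 × 930) / (910 + 930) = 459.9 Ω.
V_out = 8.28 × 459.9 / (2700 + 459.9) = 8.28 × 459.9/3160 = 1.21 V.
(Unloaded it would have been 2.09 V.)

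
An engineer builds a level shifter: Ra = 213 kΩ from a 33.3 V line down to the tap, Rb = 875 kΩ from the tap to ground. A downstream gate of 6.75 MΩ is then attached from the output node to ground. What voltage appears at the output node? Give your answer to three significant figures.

The load sits in parallel with Rb: Rb‖R_L = (875 × 6750) / (875 + 6750) = 774.6 kΩ.
V_out = 33.3 × 774.6 / (213 + 774.6) = 33.3 × 774.6/987.6 = 26.1 V.
(Unloaded it would have been 26.8 V.)

V_out ≈ 26.1 V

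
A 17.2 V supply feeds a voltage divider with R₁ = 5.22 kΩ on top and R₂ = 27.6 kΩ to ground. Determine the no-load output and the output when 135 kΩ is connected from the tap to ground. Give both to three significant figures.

Unloaded: 14.5 V; loaded: 14.0 V

Open-circuit: V = 17.2 × 27.6/(5.22 + 27.6) = 14.5 V.
With the load, R₂ becomes R₂‖R_L = 22.92 kΩ, so V = 17.2 × 22.92/28.14 = 14.0 V.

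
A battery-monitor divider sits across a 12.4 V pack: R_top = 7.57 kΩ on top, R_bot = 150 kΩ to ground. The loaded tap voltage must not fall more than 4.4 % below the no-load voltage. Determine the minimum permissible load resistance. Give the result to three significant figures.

Output resistance R_th = R_top‖R_bot = (7.57 × 150)/157.6 = 7.206 kΩ.
The fractional drop is R_th/(R_th + R_L); requiring this ≤ 0.0440 gives R_L ≥ R_th(1/0.0440 − 1) = 7.206 × 21.73 = 157 kΩ.

R_L(min) ≈ 157 kΩ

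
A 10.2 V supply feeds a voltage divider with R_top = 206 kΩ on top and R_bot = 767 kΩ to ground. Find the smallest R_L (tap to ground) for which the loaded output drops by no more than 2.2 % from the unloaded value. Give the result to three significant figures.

Output resistance R_th = R_top‖R_bot = (206 × 767)/973.0 = 162.4 kΩ.
The fractional drop is R_th/(R_th + R_L); requiring this ≤ 0.0220 gives R_L ≥ R_th(1/0.0220 − 1) = 162.4 × 44.45 = 7.22 MΩ.

R_L(min) ≈ 7.22 MΩ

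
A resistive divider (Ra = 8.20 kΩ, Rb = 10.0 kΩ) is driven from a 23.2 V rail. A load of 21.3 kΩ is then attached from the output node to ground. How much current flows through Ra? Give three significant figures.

Rb‖R_L = 6.805 kΩ, so the source sees Ra + Rb‖R_L = 15.01 kΩ.
I = 23.2 V / 15.01 kΩ = 1.55 mA.

I ≈ 1.55 mA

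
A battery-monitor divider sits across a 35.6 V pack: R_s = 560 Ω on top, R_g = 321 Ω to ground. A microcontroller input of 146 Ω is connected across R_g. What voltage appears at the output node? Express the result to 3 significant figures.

V_out ≈ 5.41 V

The load sits in parallel with R_g: R_g‖R_L = (321 × 146) / (321 + 146) = 100.4 Ω.
V_out = 35.6 × 100.4 / (560 + 100.4) = 35.6 × 100.4/660.4 = 5.41 V.
(Unloaded it would have been 13.0 V.)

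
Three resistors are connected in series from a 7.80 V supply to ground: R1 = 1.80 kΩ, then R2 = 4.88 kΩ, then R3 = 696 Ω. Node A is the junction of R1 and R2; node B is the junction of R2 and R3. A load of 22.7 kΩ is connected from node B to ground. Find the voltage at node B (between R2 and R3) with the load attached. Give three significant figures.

At node B, R3 is in parallel with the load: R3‖R_L = 675.3 Ω.
Below node A the resistance is R2 + (R3‖R_L) = 5555 Ω, so V_A = 7.80 × 5555/7355 = 5.891 V.
Then V_B = V_A × (R3‖R_L)/(R2 + R3‖R_L) = 5.891 × 675.3/5555 = 0.716 V.

V ≈ 0.716 V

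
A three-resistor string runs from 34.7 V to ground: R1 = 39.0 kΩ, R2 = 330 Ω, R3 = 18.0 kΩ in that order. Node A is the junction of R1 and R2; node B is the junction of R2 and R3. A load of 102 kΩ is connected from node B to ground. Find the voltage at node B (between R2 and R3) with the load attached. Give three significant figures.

At node B, R3 is in parallel with the load: R3‖R_L = 15300 Ω.
Below node A the resistance is R2 + (R3‖R_L) = 15630 Ω, so V_A = 34.7 × 15630/54630 = 9.928 V.
Then V_B = V_A × (R3‖R_L)/(R2 + R3‖R_L) = 9.928 × 15300/15630 = 9.72 V.

V ≈ 9.72 V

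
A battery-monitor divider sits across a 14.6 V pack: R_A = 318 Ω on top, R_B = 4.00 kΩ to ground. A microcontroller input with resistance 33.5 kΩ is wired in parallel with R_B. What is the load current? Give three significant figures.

R_B‖R_L = 3573 Ω; V_out = 14.6 × 3573/3891 = 13.41 V.
I_L = V_out / R_L = 13.41 / 33.5 kΩ = 0.400 mA.

I_L ≈ 0.400 mA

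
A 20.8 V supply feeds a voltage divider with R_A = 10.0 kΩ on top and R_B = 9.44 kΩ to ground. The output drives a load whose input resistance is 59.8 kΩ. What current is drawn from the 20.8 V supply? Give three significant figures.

I ≈ 1.15 mA

R_B‖R_L = 8.153 kΩ, so the source sees R_A + R_B‖R_L = 18.15 kΩ.
I = 20.8 V / 18.15 kΩ = 1.15 mA.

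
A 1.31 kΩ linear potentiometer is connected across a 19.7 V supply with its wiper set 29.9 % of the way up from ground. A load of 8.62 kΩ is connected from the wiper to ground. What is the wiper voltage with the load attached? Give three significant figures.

The wiper splits the pot into (1−α)R = 918.3 Ω above and αR = 391.7 Ω below.
Lower section ‖ load = 374.7 Ω.
V_wiper = 19.7 × 374.7/(918.3 + 374.7) = 5.71 V.

V ≈ 5.71 V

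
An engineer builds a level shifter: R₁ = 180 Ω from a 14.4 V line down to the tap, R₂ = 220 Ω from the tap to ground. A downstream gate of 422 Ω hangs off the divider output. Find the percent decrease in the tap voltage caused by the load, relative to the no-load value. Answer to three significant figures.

19.0 %

Unloaded V = 14.4 × 220/400.0 = 7.920 V.
Loaded: R₂‖R_L = 144.6 Ω, giving V = 14.4 × 144.6/324.6 = 6.415 V.
Drop = (7.920 − 6.415) / 7.920 = 19.0 %.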